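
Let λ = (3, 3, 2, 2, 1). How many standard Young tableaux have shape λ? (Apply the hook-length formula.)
# SYT of shape (3, 3, 2, 2, 1) = 990

Hook-length formula: f^λ = n! / Π hook(c), product over all cells c of the Young diagram. For λ = (3, 3, 2, 2, 1), n = 11 boxes. Hook lengths by row (left-to-right, top-to-bottom): [7, 5, 2]; [6, 4, 1]; [4, 2]; [3, 1]; [1]. Product of hooks = 40320. So f^λ = 11! / 40320 = 39916800 / 40320 = 990.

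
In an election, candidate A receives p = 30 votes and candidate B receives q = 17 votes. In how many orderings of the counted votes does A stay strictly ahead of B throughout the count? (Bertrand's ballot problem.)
Strict-lead orderings = 758201178306

Total orderings of the 47 votes with 30 for A: C(47, 30) = 2741188875414. By the Bertrand ballot formula (Cycle Lemma / reflection principle), the number of orderings in which A is strictly ahead of B throughout is (p − q)/(p + q) · C(p + q, p) = (30 − 17)/(30 + 17) · 2741188875414 = 758201178306.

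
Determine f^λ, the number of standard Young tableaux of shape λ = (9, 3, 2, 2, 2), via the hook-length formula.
# SYT of shape (9, 3, 2, 2, 2) = 1649340

Hook-length formula: f^λ = n! / Π hook(c), product over all cells c of the Young diagram. For λ = (9, 3, 2, 2, 2), n = 18 boxes. Hook lengths by row (left-to-right, top-to-bottom): [13, 12, 8, 6, 5, 4, 3, 2, 1]; [6, 5, 1]; [4, 3]; [3, 2]; [2, 1]. Product of hooks = 3881779200. So f^λ = 18! / 3881779200 = 6402373705728000 / 3881779200 = 1649340.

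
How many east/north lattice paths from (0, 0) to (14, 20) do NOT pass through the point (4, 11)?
Number of paths = 1265879670

Total paths from (0, 0) to (14, 20): C(34, 14) = 1391975640. Paths through (4, 11): (paths (0, 0) → (4, 11)) × (paths (4, 11) → (14, 20)) = C(15, 4) · C(19, 10) = 1365 · 92378 = 126095970. Avoidance count = 1391975640 − 126095970 = 1265879670.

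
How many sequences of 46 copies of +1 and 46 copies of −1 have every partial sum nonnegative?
C_46 = 8740328711533173390046320

These ballot sequences are counted by the Catalan number C_n = (1/(n + 1)) · C(2n, n). For n = 46: C_46 = (1/47) · C(92, 46) = 410795449442059149332177040/47 = 8740328711533173390046320.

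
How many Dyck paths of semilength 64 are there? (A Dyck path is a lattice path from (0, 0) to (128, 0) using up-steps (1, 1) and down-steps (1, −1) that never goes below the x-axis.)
C_64 = 368479169875816659479009042713546950

These Dyck paths are counted by the Catalan number C_n = (1/(n + 1)) · C(2n, n). For n = 64: C_64 = (1/65) · C(128, 64) = 23951146041928082866135587776380551750/65 = 368479169875816659479009042713546950.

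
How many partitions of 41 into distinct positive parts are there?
q(41) = 1260

A partition into distinct parts is a strictly decreasing sequence summing to n. The recurrence d(n, m) = d(n, m−1) + d(n−m, m−1) (use part m at most once) with q(n) = d(n, n) gives q(41) = 1260. (Euler's theorem: # distinct-part partitions = # odd-part partitions.)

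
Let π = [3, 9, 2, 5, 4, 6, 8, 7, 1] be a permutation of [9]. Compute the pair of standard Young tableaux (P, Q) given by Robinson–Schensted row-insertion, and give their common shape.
P = [1, 4, 6, 7] / [2, 5, 8] / [3] / [9];  Q = [1, 2, 6, 7] / [3, 4, 8] / [5] / [9];  common shape = (4, 3, 1, 1)

Row-insert the values π_1, π_2, … into P one at a time, bumping the leftmost entry strictly greater than the inserted value down to the next row. The recording tableau Q records, in position (i, j), the step at which that cell was added to P.
  Insert 3 (step 1): P = [3];  Q = [1]
  Insert 9 (step 2): P = [3, 9];  Q = [1, 2]
  Insert 2 (step 3): P = [2, 9] / [3];  Q = [1, 2] / [3]
  Insert 5 (step 4): P = [2, 5] / [3, 9];  Q = [1, 2] / [3, 4]
  Insert 4 (step 5): P = [2, 4] / [3, 5] / [9];  Q = [1, 2] / [3, 4] / [5]
  Insert 6 (step 6): P = [2, 4, 6] / [3, 5] / [9];  Q = [1, 2, 6] / [3, 4] / [5]
  Insert 8 (step 7): P = [2, 4, 6, 8] / [3, 5] / [9];  Q = [1, 2, 6, 7] / [3, 4] / [5]
  Insert 7 (step 8): P = [2, 4, 6, 7] / [3, 5, 8] / [9];  Q = [1, 2, 6, 7] / [3, 4, 8] / [5]
  Insert 1 (step 9): P = [1, 4, 6, 7] / [2, 5, 8] / [3] / [9];  Q = [1, 2, 6, 7] / [3, 4, 8] / [5] / [9]
Final shape: (4, 3, 1, 1).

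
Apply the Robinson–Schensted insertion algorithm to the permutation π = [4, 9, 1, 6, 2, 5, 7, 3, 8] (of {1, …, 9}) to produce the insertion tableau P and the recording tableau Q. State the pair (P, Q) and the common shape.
P = [1, 2, 3, 7, 8] / [4, 5] / [6] / [9];  Q = [1, 2, 6, 7, 9] / [3, 4] / [5] / [8];  common shape = (5, 2, 1, 1)

Row-insert the values π_1, π_2, … into P one at a time, bumping the leftmost entry strictly greater than the inserted value down to the next row. The recording tableau Q records, in position (i, j), the step at which that cell was added to P.
  Insert 4 (step 1): P = [4];  Q = [1]
  Insert 9 (step 2): P = [4, 9];  Q = [1, 2]
  Insert 1 (step 3): P = [1, 9] / [4];  Q = [1, 2] / [3]
  Insert 6 (step 4): P = [1, 6] / [4, 9];  Q = [1, 2] / [3, 4]
  Insert 2 (step 5): P = [1, 2] / [4, 6] / [9];  Q = [1, 2] / [3, 4] / [5]
  Insert 5 (step 6): P = [1, 2, 5] / [4, 6] / [9];  Q = [1, 2, 6] / [3, 4] / [5]
  Insert 7 (step 7): P = [1, 2, 5, 7] / [4, 6] / [9];  Q = [1, 2, 6, 7] / [3, 4] / [5]
  Insert 3 (step 8): P = [1, 2, 3, 7] / [4, 5] / [6] / [9];  Q = [1, 2, 6, 7] / [3, 4] / [5] / [8]
  Insert 8 (step 9): P = [1, 2, 3, 7, 8] / [4, 5] / [6] / [9];  Q = [1, 2, 6, 7, 9] / [3, 4] / [5] / [8]
Final shape: (5, 2, 1, 1).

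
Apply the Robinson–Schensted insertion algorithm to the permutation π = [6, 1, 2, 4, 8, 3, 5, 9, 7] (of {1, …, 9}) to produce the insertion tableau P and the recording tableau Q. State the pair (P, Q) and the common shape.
P = [1, 2, 3, 5, 7] / [4, 8, 9] / [6];  Q = [1, 3, 4, 5, 8] / [2, 7, 9] / [6];  common shape = (5, 3, 1)

Row-insert the values π_1, π_2, … into P one at a time, bumping the leftmost entry strictly greater than the inserted value down to the next row. The recording tableau Q records, in position (i, j), the step at which that cell was added to P.
  Insert 6 (step 1): P = [6];  Q = [1]
  Insert 1 (step 2): P = [1] / [6];  Q = [1] / [2]
  Insert 2 (step 3): P = [1, 2] / [6];  Q = [1, 3] / [2]
  Insert 4 (step 4): P = [1, 2, 4] / [6];  Q = [1, 3, 4] / [2]
  Insert 8 (step 5): P = [1, 2, 4, 8] / [6];  Q = [1, 3, 4, 5] / [2]
  Insert 3 (step 6): P = [1, 2, 3, 8] / [4] / [6];  Q = [1, 3, 4, 5] / [2] / [6]
  Insert 5 (step 7): P = [1, 2, 3, 5] / [4, 8] / [6];  Q = [1, 3, 4, 5] / [2, 7] / [6]
  Insert 9 (step 8): P = [1, 2, 3, 5, 9] / [4, 8] / [6];  Q = [1, 3, 4, 5, 8] / [2, 7] / [6]
  Insert 7 (step 9): P = [1, 2, 3, 5, 7] / [4, 8, 9] / [6];  Q = [1, 3, 4, 5, 8] / [2, 7, 9] / [6]
Final shape: (5, 3, 1).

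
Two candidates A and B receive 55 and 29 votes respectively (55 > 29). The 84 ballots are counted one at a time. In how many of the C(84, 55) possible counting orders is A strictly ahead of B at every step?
Strict-lead orderings = 9138154633052788760352

Total orderings of the 84 votes with 55 for A: C(84, 55) = 29523268814478240610368. By the Bertrand ballot formula (Cycle Lemma / reflection principle), the number of orderings in which A is strictly ahead of B throughout is (p − q)/(p + q) · C(p + q, p) = (55 − 29)/(55 + 29) · 29523268814478240610368 = 9138154633052788760352.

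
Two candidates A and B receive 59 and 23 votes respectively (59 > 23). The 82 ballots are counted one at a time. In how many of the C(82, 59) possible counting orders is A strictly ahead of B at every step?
Strict-lead orderings = 58209948451105027200

Total orderings of the 82 votes with 59 for A: C(82, 59) = 132589327027517006400. By the Bertrand ballot formula (Cycle Lemma / reflection principle), the number of orderings in which A is strictly ahead of B throughout is (p − q)/(p + q) · C(p + q, p) = (59 − 23)/(59 + 23) · 132589327027517006400 = 58209948451105027200.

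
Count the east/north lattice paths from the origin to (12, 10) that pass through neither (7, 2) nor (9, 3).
Number of paths = 586874

Inclusion–exclusion. Total paths: C(22, 12) = 646646. Through P₁: C(9, 7)·C(13, 5) = 46332. Through P₂: C(12, 9)·C(10, 3) = 26400. Since P₁ is strictly southwest of P₂, a monotone path through both must visit P₁ then P₂; paths through both = C(9, 7)·C(3, 2)·C(10, 3) = 12960. Avoid both = 646646 − 46332 − 26400 + 12960 = 586874.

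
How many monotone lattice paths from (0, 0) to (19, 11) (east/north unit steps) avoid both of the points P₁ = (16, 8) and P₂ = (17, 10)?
Number of paths = 21228264

Inclusion–exclusion. Total paths: C(30, 19) = 54627300. Through P₁: C(24, 16)·C(6, 3) = 14709420. Through P₂: C(27, 17)·C(3, 2) = 25308855. Since P₁ is strictly southwest of P₂, a monotone path through both must visit P₁ then P₂; paths through both = C(24, 16)·C(3, 1)·C(3, 2) = 6619239. Avoid both = 54627300 − 14709420 − 25308855 + 6619239 = 21228264.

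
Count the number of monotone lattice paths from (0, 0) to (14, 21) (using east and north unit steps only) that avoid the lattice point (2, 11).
Number of paths = 2269521012

Total paths from (0, 0) to (14, 21): C(35, 14) = 2319959400. Paths through (2, 11): (paths (0, 0) → (2, 11)) × (paths (2, 11) → (14, 21)) = C(13, 2) · C(22, 12) = 78 · 646646 = 50438388. Avoidance count = 2319959400 − 50438388 = 2269521012.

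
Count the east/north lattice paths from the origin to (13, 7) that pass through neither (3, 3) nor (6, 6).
Number of paths = 53308

Inclusion–exclusion. Total paths: C(20, 13) = 77520. Through P₁: C(6, 3)·C(14, 10) = 20020. Through P₂: C(12, 6)·C(8, 7) = 7392. Since P₁ is strictly southwest of P₂, a monotone path through both must visit P₁ then P₂; paths through both = C(6, 3)·C(6, 3)·C(8, 7) = 3200. Avoid both = 77520 − 20020 − 7392 + 3200 = 53308.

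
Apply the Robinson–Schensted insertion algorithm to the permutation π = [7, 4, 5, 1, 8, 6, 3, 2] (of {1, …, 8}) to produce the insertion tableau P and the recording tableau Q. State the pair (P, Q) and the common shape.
P = [1, 2, 6] / [3, 5] / [4, 8] / [7];  Q = [1, 3, 5] / [2, 6] / [4, 7] / [8];  common shape = (3, 2, 2, 1)

Row-insert the values π_1, π_2, … into P one at a time, bumping the leftmost entry strictly greater than the inserted value down to the next row. The recording tableau Q records, in position (i, j), the step at which that cell was added to P.
  Insert 7 (step 1): P = [7];  Q = [1]
  Insert 4 (step 2): P = [4] / [7];  Q = [1] / [2]
  Insert 5 (step 3): P = [4, 5] / [7];  Q = [1, 3] / [2]
  Insert 1 (step 4): P = [1, 5] / [4] / [7];  Q = [1, 3] / [2] / [4]
  Insert 8 (step 5): P = [1, 5, 8] / [4] / [7];  Q = [1, 3, 5] / [2] / [4]
  Insert 6 (step 6): P = [1, 5, 6] / [4, 8] / [7];  Q = [1, 3, 5] / [2, 6] / [4]
  Insert 3 (step 7): P = [1, 3, 6] / [4, 5] / [7, 8];  Q = [1, 3, 5] / [2, 6] / [4, 7]
  Insert 2 (step 8): P = [1, 2, 6] / [3, 5] / [4, 8] / [7];  Q = [1, 3, 5] / [2, 6] / [4, 7] / [8]
Final shape: (3, 2, 2, 1).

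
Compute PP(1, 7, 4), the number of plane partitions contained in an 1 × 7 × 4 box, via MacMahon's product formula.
PP(1, 7, 4) = 330

Evaluate the triple product over i = 1..1, j = 1..7, k = 1..4. The factors are (2/1) · (3/2) · (4/3) · (5/4) · (3/2) · (4/3) · (5/4) · (6/5) · … (28 factors total). The numerators and denominators telescope so the product is an integer; carrying out the multiplication exactly gives PP(1, 7, 4) = 330.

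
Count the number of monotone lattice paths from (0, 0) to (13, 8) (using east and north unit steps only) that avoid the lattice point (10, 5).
Number of paths = 143430

Total paths from (0, 0) to (13, 8): C(21, 13) = 203490. Paths through (10, 5): (paths (0, 0) → (10, 5)) × (paths (10, 5) → (13, 8)) = C(15, 10) · C(6, 3) = 3003 · 20 = 60060. Avoidance count = 203490 − 60060 = 143430.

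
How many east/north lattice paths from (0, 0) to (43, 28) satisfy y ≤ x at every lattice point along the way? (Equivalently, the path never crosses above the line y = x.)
Number of paths = 16789710098594851040

By the reflection principle (André's argument), the number of monotone paths to (43, 28) with n ≤ m that never go above y = x is C(71, 43) − C(71, 44) = 46171702771135840360 − 29381992672540989320 = 16789710098594851040.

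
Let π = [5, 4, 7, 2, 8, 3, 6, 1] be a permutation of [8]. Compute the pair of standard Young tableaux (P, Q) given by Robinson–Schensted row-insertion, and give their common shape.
P = [1, 3, 6] / [2, 7, 8] / [4] / [5];  Q = [1, 3, 5] / [2, 6, 7] / [4] / [8];  common shape = (3, 3, 1, 1)

Row-insert the values π_1, π_2, … into P one at a time, bumping the leftmost entry strictly greater than the inserted value down to the next row. The recording tableau Q records, in position (i, j), the step at which that cell was added to P.
  Insert 5 (step 1): P = [5];  Q = [1]
  Insert 4 (step 2): P = [4] / [5];  Q = [1] / [2]
  Insert 7 (step 3): P = [4, 7] / [5];  Q = [1, 3] / [2]
  Insert 2 (step 4): P = [2, 7] / [4] / [5];  Q = [1, 3] / [2] / [4]
  Insert 8 (step 5): P = [2, 7, 8] / [4] / [5];  Q = [1, 3, 5] / [2] / [4]
  Insert 3 (step 6): P = [2, 3, 8] / [4, 7] / [5];  Q = [1, 3, 5] / [2, 6] / [4]
  Insert 6 (step 7): P = [2, 3, 6] / [4, 7, 8] / [5];  Q = [1, 3, 5] / [2, 6, 7] / [4]
  Insert 1 (step 8): P = [1, 3, 6] / [2, 7, 8] / [4] / [5];  Q = [1, 3, 5] / [2, 6, 7] / [4] / [8]
Final shape: (3, 3, 1, 1).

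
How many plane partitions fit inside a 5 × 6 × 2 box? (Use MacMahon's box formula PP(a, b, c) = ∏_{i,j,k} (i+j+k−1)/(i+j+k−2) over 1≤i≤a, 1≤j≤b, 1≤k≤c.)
PP(5, 6, 2) = 60984

Evaluate the triple product over i = 1..5, j = 1..6, k = 1..2. The factors are (2/1) · (3/2) · (3/2) · (4/3) · (4/3) · (5/4) · (5/4) · (6/5) · … (60 factors total). The numerators and denominators telescope so the product is an integer; carrying out the multiplication exactly gives PP(5, 6, 2) = 60984.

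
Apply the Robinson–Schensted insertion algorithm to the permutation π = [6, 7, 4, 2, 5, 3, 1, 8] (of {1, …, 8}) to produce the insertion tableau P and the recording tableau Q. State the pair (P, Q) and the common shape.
P = [1, 3, 8] / [2, 5] / [4, 7] / [6];  Q = [1, 2, 8] / [3, 5] / [4, 6] / [7];  common shape = (3, 2, 2, 1)

Row-insert the values π_1, π_2, … into P one at a time, bumping the leftmost entry strictly greater than the inserted value down to the next row. The recording tableau Q records, in position (i, j), the step at which that cell was added to P.
  Insert 6 (step 1): P = [6];  Q = [1]
  Insert 7 (step 2): P = [6, 7];  Q = [1, 2]
  Insert 4 (step 3): P = [4, 7] / [6];  Q = [1, 2] / [3]
  Insert 2 (step 4): P = [2, 7] / [4] / [6];  Q = [1, 2] / [3] / [4]
  Insert 5 (step 5): P = [2, 5] / [4, 7] / [6];  Q = [1, 2] / [3, 5] / [4]
  Insert 3 (step 6): P = [2, 3] / [4, 5] / [6, 7];  Q = [1, 2] / [3, 5] / [4, 6]
  Insert 1 (step 7): P = [1, 3] / [2, 5] / [4, 7] / [6];  Q = [1, 2] / [3, 5] / [4, 6] / [7]
  Insert 8 (step 8): P = [1, 3, 8] / [2, 5] / [4, 7] / [6];  Q = [1, 2, 8] / [3, 5] / [4, 6] / [7]
Final shape: (3, 2, 2, 1).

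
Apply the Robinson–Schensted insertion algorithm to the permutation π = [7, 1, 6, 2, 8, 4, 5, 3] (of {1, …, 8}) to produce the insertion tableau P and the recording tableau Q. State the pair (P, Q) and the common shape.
P = [1, 2, 3, 5] / [4, 8] / [6] / [7];  Q = [1, 3, 5, 7] / [2, 6] / [4] / [8];  common shape = (4, 2, 1, 1)

Row-insert the values π_1, π_2, … into P one at a time, bumping the leftmost entry strictly greater than the inserted value down to the next row. The recording tableau Q records, in position (i, j), the step at which that cell was added to P.
  Insert 7 (step 1): P = [7];  Q = [1]
  Insert 1 (step 2): P = [1] / [7];  Q = [1] / [2]
  Insert 6 (step 3): P = [1, 6] / [7];  Q = [1, 3] / [2]
  Insert 2 (step 4): P = [1, 2] / [6] / [7];  Q = [1, 3] / [2] / [4]
  Insert 8 (step 5): P = [1, 2, 8] / [6] / [7];  Q = [1, 3, 5] / [2] / [4]
  Insert 4 (step 6): P = [1, 2, 4] / [6, 8] / [7];  Q = [1, 3, 5] / [2, 6] / [4]
  Insert 5 (step 7): P = [1, 2, 4, 5] / [6, 8] / [7];  Q = [1, 3, 5, 7] / [2, 6] / [4]
  Insert 3 (step 8): P = [1, 2, 3, 5] / [4, 8] / [6] / [7];  Q = [1, 3, 5, 7] / [2, 6] / [4] / [8]
Final shape: (4, 2, 1, 1).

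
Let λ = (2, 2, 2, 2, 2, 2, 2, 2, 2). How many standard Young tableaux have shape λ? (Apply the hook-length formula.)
# SYT of shape (2, 2, 2, 2, 2, 2, 2, 2, 2) = 4862

Hook-length formula: f^λ = n! / Π hook(c), product over all cells c of the Young diagram. For λ = (2, 2, 2, 2, 2, 2, 2, 2, 2), n = 18 boxes. Hook lengths by row (left-to-right, top-to-bottom): [10, 9]; [9, 8]; [8, 7]; [7, 6]; [6, 5]; [5, 4]; [4, 3]; [3, 2]; [2, 1]. Product of hooks = 1316818944000. So f^λ = 18! / 1316818944000 = 6402373705728000 / 1316818944000 = 4862.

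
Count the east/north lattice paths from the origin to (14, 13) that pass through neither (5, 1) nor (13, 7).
Number of paths = 17878206

Inclusion–exclusion. Total paths: C(27, 14) = 20058300. Through P₁: C(6, 5)·C(21, 9) = 1763580. Through P₂: C(20, 13)·C(7, 1) = 542640. Since P₁ is strictly southwest of P₂, a monotone path through both must visit P₁ then P₂; paths through both = C(6, 5)·C(14, 8)·C(7, 1) = 126126. Avoid both = 20058300 − 1763580 − 542640 + 126126 = 17878206.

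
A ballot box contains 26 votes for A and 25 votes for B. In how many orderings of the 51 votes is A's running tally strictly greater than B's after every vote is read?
Strict-lead orderings = 4861946401452

Total orderings of the 51 votes with 26 for A: C(51, 26) = 247959266474052. By the Bertrand ballot formula (Cycle Lemma / reflection principle), the number of orderings in which A is strictly ahead of B throughout is (p − q)/(p + q) · C(p + q, p) = (26 − 25)/(26 + 25) · 247959266474052 = 4861946401452.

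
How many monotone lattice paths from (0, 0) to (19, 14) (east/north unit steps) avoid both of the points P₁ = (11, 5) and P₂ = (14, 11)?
Number of paths = 483555792

Inclusion–exclusion. Total paths: C(33, 19) = 818809200. Through P₁: C(16, 11)·C(17, 8) = 106186080. Through P₂: C(25, 14)·C(8, 5) = 249614400. Since P₁ is strictly southwest of P₂, a monotone path through both must visit P₁ then P₂; paths through both = C(16, 11)·C(9, 3)·C(8, 5) = 20547072. Avoid both = 818809200 − 106186080 − 249614400 + 20547072 = 483555792.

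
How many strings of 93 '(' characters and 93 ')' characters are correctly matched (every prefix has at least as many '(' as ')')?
C_93 = 60960876535340415751462563580829648891969728907438000

These balanced parentheses are counted by the Catalan number C_n = (1/(n + 1)) · C(2n, n). For n = 93: C_93 = (1/94) · C(186, 93) = 5730322394321999080637480976597986995845154517299172000/94 = 60960876535340415751462563580829648891969728907438000.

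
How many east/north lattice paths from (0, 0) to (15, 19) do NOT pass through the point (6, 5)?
Number of paths = 1478425740

Total paths from (0, 0) to (15, 19): C(34, 15) = 1855967520. Paths through (6, 5): (paths (0, 0) → (6, 5)) × (paths (6, 5) → (15, 19)) = C(11, 6) · C(23, 9) = 462 · 817190 = 377541780. Avoidance count = 1855967520 − 377541780 = 1478425740.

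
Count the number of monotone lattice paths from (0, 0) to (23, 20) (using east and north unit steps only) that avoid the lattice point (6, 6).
Number of paths = 715538265120

Total paths from (0, 0) to (23, 20): C(43, 23) = 960566918220. Paths through (6, 6): (paths (0, 0) → (6, 6)) × (paths (6, 6) → (23, 20)) = C(12, 6) · C(31, 17) = 924 · 265182525 = 245028653100. Avoidance count = 960566918220 − 245028653100 = 715538265120.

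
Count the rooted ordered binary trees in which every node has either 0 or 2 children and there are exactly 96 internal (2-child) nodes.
C_96 = 3721443204405954385563870541379246659709506697378694300

These full binary trees are counted by the Catalan number C_n = (1/(n + 1)) · C(2n, n). For n = 96: C_96 = (1/97) · C(192, 96) = 360979990827377575399695442513786925991822149645733347100/97 = 3721443204405954385563870541379246659709506697378694300.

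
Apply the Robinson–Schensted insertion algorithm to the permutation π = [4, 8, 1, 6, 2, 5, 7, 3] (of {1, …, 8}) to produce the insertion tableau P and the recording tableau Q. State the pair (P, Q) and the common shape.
P = [1, 2, 3, 7] / [4, 5] / [6] / [8];  Q = [1, 2, 6, 7] / [3, 4] / [5] / [8];  common shape = (4, 2, 1, 1)

Row-insert the values π_1, π_2, … into P one at a time, bumping the leftmost entry strictly greater than the inserted value down to the next row. The recording tableau Q records, in position (i, j), the step at which that cell was added to P.
  Insert 4 (step 1): P = [4];  Q = [1]
  Insert 8 (step 2): P = [4, 8];  Q = [1, 2]
  Insert 1 (step 3): P = [1, 8] / [4];  Q = [1, 2] / [3]
  Insert 6 (step 4): P = [1, 6] / [4, 8];  Q = [1, 2] / [3, 4]
  Insert 2 (step 5): P = [1, 2] / [4, 6] / [8];  Q = [1, 2] / [3, 4] / [5]
  Insert 5 (step 6): P = [1, 2, 5] / [4, 6] / [8];  Q = [1, 2, 6] / [3, 4] / [5]
  Insert 7 (step 7): P = [1, 2, 5, 7] / [4, 6] / [8];  Q = [1, 2, 6, 7] / [3, 4] / [5]
  Insert 3 (step 8): P = [1, 2, 3, 7] / [4, 5] / [6] / [8];  Q = [1, 2, 6, 7] / [3, 4] / [5] / [8]
Final shape: (4, 2, 1, 1).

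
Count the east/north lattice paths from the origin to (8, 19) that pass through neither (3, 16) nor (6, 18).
Number of paths = 1791093

Inclusion–exclusion. Total paths: C(27, 8) = 2220075. Through P₁: C(19, 3)·C(8, 5) = 54264. Through P₂: C(24, 6)·C(3, 2) = 403788. Since P₁ is strictly southwest of P₂, a monotone path through both must visit P₁ then P₂; paths through both = C(19, 3)·C(5, 3)·C(3, 2) = 29070. Avoid both = 2220075 − 54264 − 403788 + 29070 = 1791093.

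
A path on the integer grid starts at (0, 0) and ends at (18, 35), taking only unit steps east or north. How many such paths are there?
Number of paths = 64617565719070

A monotone lattice path from (0, 0) to (18, 35) consists of 18 east steps and 35 north steps in some order, so it is determined by which 18 of the 53 steps are east. The count is C(53, 18) = 64617565719070.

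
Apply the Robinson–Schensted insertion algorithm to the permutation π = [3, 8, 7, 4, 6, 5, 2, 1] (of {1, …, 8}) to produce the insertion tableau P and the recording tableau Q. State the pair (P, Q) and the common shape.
P = [1, 4, 5] / [2] / [3] / [6] / [7] / [8];  Q = [1, 2, 5] / [3] / [4] / [6] / [7] / [8];  common shape = (3, 1, 1, 1, 1, 1)

Row-insert the values π_1, π_2, … into P one at a time, bumping the leftmost entry strictly greater than the inserted value down to the next row. The recording tableau Q records, in position (i, j), the step at which that cell was added to P.
  Insert 3 (step 1): P = [3];  Q = [1]
  Insert 8 (step 2): P = [3, 8];  Q = [1, 2]
  Insert 7 (step 3): P = [3, 7] / [8];  Q = [1, 2] / [3]
  Insert 4 (step 4): P = [3, 4] / [7] / [8];  Q = [1, 2] / [3] / [4]
  Insert 6 (step 5): P = [3, 4, 6] / [7] / [8];  Q = [1, 2, 5] / [3] / [4]
  Insert 5 (step 6): P = [3, 4, 5] / [6] / [7] / [8];  Q = [1, 2, 5] / [3] / [4] / [6]
  Insert 2 (step 7): P = [2, 4, 5] / [3] / [6] / [7] / [8];  Q = [1, 2, 5] / [3] / [4] / [6] / [7]
  Insert 1 (step 8): P = [1, 4, 5] / [2] / [3] / [6] / [7] / [8];  Q = [1, 2, 5] / [3] / [4] / [6] / [7] / [8]
Final shape: (3, 1, 1, 1, 1, 1).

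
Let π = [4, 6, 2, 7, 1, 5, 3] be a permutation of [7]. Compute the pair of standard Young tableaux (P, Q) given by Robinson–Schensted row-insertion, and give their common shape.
P = [1, 3, 7] / [2, 5] / [4, 6];  Q = [1, 2, 4] / [3, 6] / [5, 7];  common shape = (3, 2, 2)

Row-insert the values π_1, π_2, … into P one at a time, bumping the leftmost entry strictly greater than the inserted value down to the next row. The recording tableau Q records, in position (i, j), the step at which that cell was added to P.
  Insert 4 (step 1): P = [4];  Q = [1]
  Insert 6 (step 2): P = [4, 6];  Q = [1, 2]
  Insert 2 (step 3): P = [2, 6] / [4];  Q = [1, 2] / [3]
  Insert 7 (step 4): P = [2, 6, 7] / [4];  Q = [1, 2, 4] / [3]
  Insert 1 (step 5): P = [1, 6, 7] / [2] / [4];  Q = [1, 2, 4] / [3] / [5]
  Insert 5 (step 6): P = [1, 5, 7] / [2, 6] / [4];  Q = [1, 2, 4] / [3, 6] / [5]
  Insert 3 (step 7): P = [1, 3, 7] / [2, 5] / [4, 6];  Q = [1, 2, 4] / [3, 6] / [5, 7]
Final shape: (3, 2, 2).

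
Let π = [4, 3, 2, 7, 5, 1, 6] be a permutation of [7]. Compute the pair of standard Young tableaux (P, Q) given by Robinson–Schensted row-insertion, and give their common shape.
P = [1, 5, 6] / [2, 7] / [3] / [4];  Q = [1, 4, 7] / [2, 5] / [3] / [6];  common shape = (3, 2, 1, 1)

Row-insert the values π_1, π_2, … into P one at a time, bumping the leftmost entry strictly greater than the inserted value down to the next row. The recording tableau Q records, in position (i, j), the step at which that cell was added to P.
  Insert 4 (step 1): P = [4];  Q = [1]
  Insert 3 (step 2): P = [3] / [4];  Q = [1] / [2]
  Insert 2 (step 3): P = [2] / [3] / [4];  Q = [1] / [2] / [3]
  Insert 7 (step 4): P = [2, 7] / [3] / [4];  Q = [1, 4] / [2] / [3]
  Insert 5 (step 5): P = [2, 5] / [3, 7] / [4];  Q = [1, 4] / [2, 5] / [3]
  Insert 1 (step 6): P = [1, 5] / [2, 7] / [3] / [4];  Q = [1, 4] / [2, 5] / [3] / [6]
  Insert 6 (step 7): P = [1, 5, 6] / [2, 7] / [3] / [4];  Q = [1, 4, 7] / [2, 5] / [3] / [6]
Final shape: (3, 2, 1, 1).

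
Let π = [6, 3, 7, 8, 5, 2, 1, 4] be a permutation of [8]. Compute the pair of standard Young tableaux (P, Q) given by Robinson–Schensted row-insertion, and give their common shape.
P = [1, 4, 8] / [2, 5] / [3, 7] / [6];  Q = [1, 3, 4] / [2, 5] / [6, 8] / [7];  common shape = (3, 2, 2, 1)

Row-insert the values π_1, π_2, … into P one at a time, bumping the leftmost entry strictly greater than the inserted value down to the next row. The recording tableau Q records, in position (i, j), the step at which that cell was added to P.
  Insert 6 (step 1): P = [6];  Q = [1]
  Insert 3 (step 2): P = [3] / [6];  Q = [1] / [2]
  Insert 7 (step 3): P = [3, 7] / [6];  Q = [1, 3] / [2]
  Insert 8 (step 4): P = [3, 7, 8] / [6];  Q = [1, 3, 4] / [2]
  Insert 5 (step 5): P = [3, 5, 8] / [6, 7];  Q = [1, 3, 4] / [2, 5]
  Insert 2 (step 6): P = [2, 5, 8] / [3, 7] / [6];  Q = [1, 3, 4] / [2, 5] / [6]
  Insert 1 (step 7): P = [1, 5, 8] / [2, 7] / [3] / [6];  Q = [1, 3, 4] / [2, 5] / [6] / [7]
  Insert 4 (step 8): P = [1, 4, 8] / [2, 5] / [3, 7] / [6];  Q = [1, 3, 4] / [2, 5] / [6, 8] / [7]
Final shape: (3, 2, 2, 1).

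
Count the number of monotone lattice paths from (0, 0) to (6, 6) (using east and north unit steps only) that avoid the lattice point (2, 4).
Number of paths = 699

Total paths from (0, 0) to (6, 6): C(12, 6) = 924. Paths through (2, 4): (paths (0, 0) → (2, 4)) × (paths (2, 4) → (6, 6)) = C(6, 2) · C(6, 4) = 15 · 15 = 225. Avoidance count = 924 − 225 = 699.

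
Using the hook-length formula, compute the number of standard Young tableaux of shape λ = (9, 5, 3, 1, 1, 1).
# SYT of shape (9, 5, 3, 1, 1, 1) = 73902400

Hook-length formula: f^λ = n! / Π hook(c), product over all cells c of the Young diagram. For λ = (9, 5, 3, 1, 1, 1), n = 20 boxes. Hook lengths by row (left-to-right, top-to-bottom): [14, 10, 9, 7, 6, 4, 3, 2, 1]; [9, 5, 4, 2, 1]; [6, 2, 1]; [3]; [2]; [1]. Product of hooks = 32920473600. So f^λ = 20! / 32920473600 = 2432902008176640000 / 32920473600 = 73902400.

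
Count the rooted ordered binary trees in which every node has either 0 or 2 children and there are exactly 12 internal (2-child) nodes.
C_12 = 208012

These full binary trees are counted by the Catalan number C_n = (1/(n + 1)) · C(2n, n). For n = 12: C_12 = (1/13) · C(24, 12) = 2704156/13 = 208012.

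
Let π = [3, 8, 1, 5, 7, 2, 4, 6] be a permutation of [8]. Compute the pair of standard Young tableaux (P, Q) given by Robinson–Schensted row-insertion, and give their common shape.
P = [1, 2, 4, 6] / [3, 5, 7] / [8];  Q = [1, 2, 5, 8] / [3, 4, 7] / [6];  common shape = (4, 3, 1)

Row-insert the values π_1, π_2, … into P one at a time, bumping the leftmost entry strictly greater than the inserted value down to the next row. The recording tableau Q records, in position (i, j), the step at which that cell was added to P.
  Insert 3 (step 1): P = [3];  Q = [1]
  Insert 8 (step 2): P = [3, 8];  Q = [1, 2]
  Insert 1 (step 3): P = [1, 8] / [3];  Q = [1, 2] / [3]
  Insert 5 (step 4): P = [1, 5] / [3, 8];  Q = [1, 2] / [3, 4]
  Insert 7 (step 5): P = [1, 5, 7] / [3, 8];  Q = [1, 2, 5] / [3, 4]
  Insert 2 (step 6): P = [1, 2, 7] / [3, 5] / [8];  Q = [1, 2, 5] / [3, 4] / [6]
  Insert 4 (step 7): P = [1, 2, 4] / [3, 5, 7] / [8];  Q = [1, 2, 5] / [3, 4, 7] / [6]
  Insert 6 (step 8): P = [1, 2, 4, 6] / [3, 5, 7] / [8];  Q = [1, 2, 5, 8] / [3, 4, 7] / [6]
Final shape: (4, 3, 1).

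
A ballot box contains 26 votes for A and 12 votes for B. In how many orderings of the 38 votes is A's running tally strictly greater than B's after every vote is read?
Strict-lead orderings = 997490844

Total orderings of the 38 votes with 26 for A: C(38, 26) = 2707475148. By the Bertrand ballot formula (Cycle Lemma / reflection principle), the number of orderings in which A is strictly ahead of B throughout is (p − q)/(p + q) · C(p + q, p) = (26 − 12)/(26 + 12) · 2707475148 = 997490844.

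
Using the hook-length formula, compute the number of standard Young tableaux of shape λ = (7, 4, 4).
# SYT of shape (7, 4, 4) = 25025

Hook-length formula: f^λ = n! / Π hook(c), product over all cells c of the Young diagram. For λ = (7, 4, 4), n = 15 boxes. Hook lengths by row (left-to-right, top-to-bottom): [9, 8, 7, 6, 3, 2, 1]; [5, 4, 3, 2]; [4, 3, 2, 1]. Product of hooks = 52254720. So f^λ = 15! / 52254720 = 1307674368000 / 52254720 = 25025.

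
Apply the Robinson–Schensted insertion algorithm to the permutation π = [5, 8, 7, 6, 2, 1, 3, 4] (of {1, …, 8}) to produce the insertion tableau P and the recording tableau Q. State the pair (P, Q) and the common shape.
P = [1, 3, 4] / [2, 6] / [5] / [7] / [8];  Q = [1, 2, 8] / [3, 7] / [4] / [5] / [6];  common shape = (3, 2, 1, 1, 1)

Row-insert the values π_1, π_2, … into P one at a time, bumping the leftmost entry strictly greater than the inserted value down to the next row. The recording tableau Q records, in position (i, j), the step at which that cell was added to P.
  Insert 5 (step 1): P = [5];  Q = [1]
  Insert 8 (step 2): P = [5, 8];  Q = [1, 2]
  Insert 7 (step 3): P = [5, 7] / [8];  Q = [1, 2] / [3]
  Insert 6 (step 4): P = [5, 6] / [7] / [8];  Q = [1, 2] / [3] / [4]
  Insert 2 (step 5): P = [2, 6] / [5] / [7] / [8];  Q = [1, 2] / [3] / [4] / [5]
  Insert 1 (step 6): P = [1, 6] / [2] / [5] / [7] / [8];  Q = [1, 2] / [3] / [4] / [5] / [6]
  Insert 3 (step 7): P = [1, 3] / [2, 6] / [5] / [7] / [8];  Q = [1, 2] / [3, 7] / [4] / [5] / [6]
  Insert 4 (step 8): P = [1, 3, 4] / [2, 6] / [5] / [7] / [8];  Q = [1, 2, 8] / [3, 7] / [4] / [5] / [6]
Final shape: (3, 2, 1, 1, 1).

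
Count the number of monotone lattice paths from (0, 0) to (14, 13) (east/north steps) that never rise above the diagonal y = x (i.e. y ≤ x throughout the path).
Number of paths = 2674440

By the reflection principle (André's argument), the number of monotone paths to (14, 13) with n ≤ m that never go above y = x is C(27, 14) − C(27, 15) = 20058300 − 17383860 = 2674440.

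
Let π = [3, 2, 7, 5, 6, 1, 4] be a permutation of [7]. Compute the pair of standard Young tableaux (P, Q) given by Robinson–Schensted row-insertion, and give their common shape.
P = [1, 4, 6] / [2, 5] / [3, 7];  Q = [1, 3, 5] / [2, 4] / [6, 7];  common shape = (3, 2, 2)

Row-insert the values π_1, π_2, … into P one at a time, bumping the leftmost entry strictly greater than the inserted value down to the next row. The recording tableau Q records, in position (i, j), the step at which that cell was added to P.
  Insert 3 (step 1): P = [3];  Q = [1]
  Insert 2 (step 2): P = [2] / [3];  Q = [1] / [2]
  Insert 7 (step 3): P = [2, 7] / [3];  Q = [1, 3] / [2]
  Insert 5 (step 4): P = [2, 5] / [3, 7];  Q = [1, 3] / [2, 4]
  Insert 6 (step 5): P = [2, 5, 6] / [3, 7];  Q = [1, 3, 5] / [2, 4]
  Insert 1 (step 6): P = [1, 5, 6] / [2, 7] / [3];  Q = [1, 3, 5] / [2, 4] / [6]
  Insert 4 (step 7): P = [1, 4, 6] / [2, 5] / [3, 7];  Q = [1, 3, 5] / [2, 4] / [6, 7]
Final shape: (3, 2, 2).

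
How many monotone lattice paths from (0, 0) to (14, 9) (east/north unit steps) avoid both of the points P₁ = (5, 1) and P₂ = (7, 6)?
Number of paths = 480530

Inclusion–exclusion. Total paths: C(23, 14) = 817190. Through P₁: C(6, 5)·C(17, 9) = 145860. Through P₂: C(13, 7)·C(10, 7) = 205920. Since P₁ is strictly southwest of P₂, a monotone path through both must visit P₁ then P₂; paths through both = C(6, 5)·C(7, 2)·C(10, 7) = 15120. Avoid both = 817190 − 145860 − 205920 + 15120 = 480530.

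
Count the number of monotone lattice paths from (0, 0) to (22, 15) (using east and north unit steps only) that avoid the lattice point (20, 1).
Number of paths = 9364197240

Total paths from (0, 0) to (22, 15): C(37, 22) = 9364199760. Paths through (20, 1): (paths (0, 0) → (20, 1)) × (paths (20, 1) → (22, 15)) = C(21, 20) · C(16, 2) = 21 · 120 = 2520. Avoidance count = 9364199760 − 2520 = 9364197240.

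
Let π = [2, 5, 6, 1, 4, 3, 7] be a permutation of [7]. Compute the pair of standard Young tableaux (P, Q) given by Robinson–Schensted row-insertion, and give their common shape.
P = [1, 3, 6, 7] / [2, 4] / [5];  Q = [1, 2, 3, 7] / [4, 5] / [6];  common shape = (4, 2, 1)

Row-insert the values π_1, π_2, … into P one at a time, bumping the leftmost entry strictly greater than the inserted value down to the next row. The recording tableau Q records, in position (i, j), the step at which that cell was added to P.
  Insert 2 (step 1): P = [2];  Q = [1]
  Insert 5 (step 2): P = [2, 5];  Q = [1, 2]
  Insert 6 (step 3): P = [2, 5, 6];  Q = [1, 2, 3]
  Insert 1 (step 4): P = [1, 5, 6] / [2];  Q = [1, 2, 3] / [4]
  Insert 4 (step 5): P = [1, 4, 6] / [2, 5];  Q = [1, 2, 3] / [4, 5]
  Insert 3 (step 6): P = [1, 3, 6] / [2, 4] / [5];  Q = [1, 2, 3] / [4, 5] / [6]
  Insert 7 (step 7): P = [1, 3, 6, 7] / [2, 4] / [5];  Q = [1, 2, 3, 7] / [4, 5] / [6]
Final shape: (4, 2, 1).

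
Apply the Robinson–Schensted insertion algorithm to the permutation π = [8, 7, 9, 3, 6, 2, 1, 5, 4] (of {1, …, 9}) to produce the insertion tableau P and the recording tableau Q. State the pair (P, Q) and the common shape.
P = [1, 4] / [2, 5] / [3, 6] / [7, 9] / [8];  Q = [1, 3] / [2, 5] / [4, 8] / [6, 9] / [7];  common shape = (2, 2, 2, 2, 1)

Row-insert the values π_1, π_2, … into P one at a time, bumping the leftmost entry strictly greater than the inserted value down to the next row. The recording tableau Q records, in position (i, j), the step at which that cell was added to P.
  Insert 8 (step 1): P = [8];  Q = [1]
  Insert 7 (step 2): P = [7] / [8];  Q = [1] / [2]
  Insert 9 (step 3): P = [7, 9] / [8];  Q = [1, 3] / [2]
  Insert 3 (step 4): P = [3, 9] / [7] / [8];  Q = [1, 3] / [2] / [4]
  Insert 6 (step 5): P = [3, 6] / [7, 9] / [8];  Q = [1, 3] / [2, 5] / [4]
  Insert 2 (step 6): P = [2, 6] / [3, 9] / [7] / [8];  Q = [1, 3] / [2, 5] / [4] / [6]
  Insert 1 (step 7): P = [1, 6] / [2, 9] / [3] / [7] / [8];  Q = [1, 3] / [2, 5] / [4] / [6] / [7]
  Insert 5 (step 8): P = [1, 5] / [2, 6] / [3, 9] / [7] / [8];  Q = [1, 3] / [2, 5] / [4, 8] / [6] / [7]
  Insert 4 (step 9): P = [1, 4] / [2, 5] / [3, 6] / [7, 9] / [8];  Q = [1, 3] / [2, 5] / [4, 8] / [6, 9] / [7]
Final shape: (2, 2, 2, 2, 1).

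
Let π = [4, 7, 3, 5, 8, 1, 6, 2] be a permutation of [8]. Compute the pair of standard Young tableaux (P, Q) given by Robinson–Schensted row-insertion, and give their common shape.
P = [1, 2, 6] / [3, 5, 8] / [4, 7];  Q = [1, 2, 5] / [3, 4, 7] / [6, 8];  common shape = (3, 3, 2)

Row-insert the values π_1, π_2, … into P one at a time, bumping the leftmost entry strictly greater than the inserted value down to the next row. The recording tableau Q records, in position (i, j), the step at which that cell was added to P.
  Insert 4 (step 1): P = [4];  Q = [1]
  Insert 7 (step 2): P = [4, 7];  Q = [1, 2]
  Insert 3 (step 3): P = [3, 7] / [4];  Q = [1, 2] / [3]
  Insert 5 (step 4): P = [3, 5] / [4, 7];  Q = [1, 2] / [3, 4]
  Insert 8 (step 5): P = [3, 5, 8] / [4, 7];  Q = [1, 2, 5] / [3, 4]
  Insert 1 (step 6): P = [1, 5, 8] / [3, 7] / [4];  Q = [1, 2, 5] / [3, 4] / [6]
  Insert 6 (step 7): P = [1, 5, 6] / [3, 7, 8] / [4];  Q = [1, 2, 5] / [3, 4, 7] / [6]
  Insert 2 (step 8): P = [1, 2, 6] / [3, 5, 8] / [4, 7];  Q = [1, 2, 5] / [3, 4, 7] / [6, 8]
Final shape: (3, 3, 2).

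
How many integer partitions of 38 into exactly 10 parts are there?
p(38, 10 parts) = 2534

Partitions of n into exactly k parts are in bijection with partitions of n − k into at most k parts (subtract 1 from each part). So p(38, exactly 10) = p(28, parts ≤ 10). Computing via the recurrence p(m, j) = p(m, j−1) + p(m−j, j) gives 2534.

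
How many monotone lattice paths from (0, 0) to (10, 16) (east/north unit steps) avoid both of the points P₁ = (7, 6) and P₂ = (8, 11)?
Number of paths = 3449953

Inclusion–exclusion. Total paths: C(26, 10) = 5311735. Through P₁: C(13, 7)·C(13, 3) = 490776. Through P₂: C(19, 8)·C(7, 2) = 1587222. Since P₁ is strictly southwest of P₂, a monotone path through both must visit P₁ then P₂; paths through both = C(13, 7)·C(6, 1)·C(7, 2) = 216216. Avoid both = 5311735 − 490776 − 1587222 + 216216 = 3449953.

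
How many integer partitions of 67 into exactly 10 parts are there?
p(67, 10 parts) = 141136

Partitions of n into exactly k parts are in bijection with partitions of n − k into at most k parts (subtract 1 from each part). So p(67, exactly 10) = p(57, parts ≤ 10). Computing via the recurrence p(m, j) = p(m, j−1) + p(m−j, j) gives 141136.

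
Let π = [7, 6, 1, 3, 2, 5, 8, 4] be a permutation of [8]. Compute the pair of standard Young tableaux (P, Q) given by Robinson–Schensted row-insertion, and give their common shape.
P = [1, 2, 4, 8] / [3, 5] / [6] / [7];  Q = [1, 4, 6, 7] / [2, 8] / [3] / [5];  common shape = (4, 2, 1, 1)

Row-insert the values π_1, π_2, … into P one at a time, bumping the leftmost entry strictly greater than the inserted value down to the next row. The recording tableau Q records, in position (i, j), the step at which that cell was added to P.
  Insert 7 (step 1): P = [7];  Q = [1]
  Insert 6 (step 2): P = [6] / [7];  Q = [1] / [2]
  Insert 1 (step 3): P = [1] / [6] / [7];  Q = [1] / [2] / [3]
  Insert 3 (step 4): P = [1, 3] / [6] / [7];  Q = [1, 4] / [2] / [3]
  Insert 2 (step 5): P = [1, 2] / [3] / [6] / [7];  Q = [1, 4] / [2] / [3] / [5]
  Insert 5 (step 6): P = [1, 2, 5] / [3] / [6] / [7];  Q = [1, 4, 6] / [2] / [3] / [5]
  Insert 8 (step 7): P = [1, 2, 5, 8] / [3] / [6] / [7];  Q = [1, 4, 6, 7] / [2] / [3] / [5]
  Insert 4 (step 8): P = [1, 2, 4, 8] / [3, 5] / [6] / [7];  Q = [1, 4, 6, 7] / [2, 8] / [3] / [5]
Final shape: (4, 2, 1, 1).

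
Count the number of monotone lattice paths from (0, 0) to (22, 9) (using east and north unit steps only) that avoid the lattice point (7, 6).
Number of paths = 18759819

Total paths from (0, 0) to (22, 9): C(31, 22) = 20160075. Paths through (7, 6): (paths (0, 0) → (7, 6)) × (paths (7, 6) → (22, 9)) = C(13, 7) · C(18, 15) = 1716 · 816 = 1400256. Avoidance count = 20160075 − 1400256 = 18759819.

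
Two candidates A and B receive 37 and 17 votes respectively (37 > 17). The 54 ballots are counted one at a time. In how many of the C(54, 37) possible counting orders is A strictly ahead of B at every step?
Strict-lead orderings = 17464206951100

Total orderings of the 54 votes with 37 for A: C(54, 37) = 47153358767970. By the Bertrand ballot formula (Cycle Lemma / reflection principle), the number of orderings in which A is strictly ahead of B throughout is (p − q)/(p + q) · C(p + q, p) = (37 − 17)/(37 + 17) · 47153358767970 = 17464206951100.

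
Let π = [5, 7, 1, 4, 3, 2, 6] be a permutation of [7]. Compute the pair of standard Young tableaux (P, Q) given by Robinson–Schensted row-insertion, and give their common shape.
P = [1, 2, 6] / [3, 7] / [4] / [5];  Q = [1, 2, 7] / [3, 4] / [5] / [6];  common shape = (3, 2, 1, 1)

Row-insert the values π_1, π_2, … into P one at a time, bumping the leftmost entry strictly greater than the inserted value down to the next row. The recording tableau Q records, in position (i, j), the step at which that cell was added to P.
  Insert 5 (step 1): P = [5];  Q = [1]
  Insert 7 (step 2): P = [5, 7];  Q = [1, 2]
  Insert 1 (step 3): P = [1, 7] / [5];  Q = [1, 2] / [3]
  Insert 4 (step 4): P = [1, 4] / [5, 7];  Q = [1, 2] / [3, 4]
  Insert 3 (step 5): P = [1, 3] / [4, 7] / [5];  Q = [1, 2] / [3, 4] / [5]
  Insert 2 (step 6): P = [1, 2] / [3, 7] / [4] / [5];  Q = [1, 2] / [3, 4] / [5] / [6]
  Insert 6 (step 7): P = [1, 2, 6] / [3, 7] / [4] / [5];  Q = [1, 2, 7] / [3, 4] / [5] / [6]
Final shape: (3, 2, 1, 1).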